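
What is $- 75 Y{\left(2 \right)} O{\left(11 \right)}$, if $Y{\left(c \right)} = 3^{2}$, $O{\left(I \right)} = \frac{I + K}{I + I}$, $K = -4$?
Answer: $- \frac{4725}{22} \approx -214.77$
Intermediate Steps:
$O{\left(I \right)} = \frac{-4 + I}{2 I}$ ($O{\left(I \right)} = \frac{I - 4}{I + I} = \frac{-4 + I}{2 I}$)
$Y{\left(c \right)} = 9$
$- 75 Y{\left(2 \right)} O{\left(11 \right)} = \left(-75\right) 9 \frac{-4 + 11}{2 \cdot 11} = - 675 \cdot \frac{1}{2} \cdot \frac{1}{11} \cdot 7 = \left(-675\right) \frac{7}{22} = - \frac{4725}{22}$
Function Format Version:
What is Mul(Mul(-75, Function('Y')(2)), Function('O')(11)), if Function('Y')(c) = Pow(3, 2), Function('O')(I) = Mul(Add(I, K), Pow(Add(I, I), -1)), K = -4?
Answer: Rational(-4725, 22) ≈ -214.77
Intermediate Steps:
Function('O')(I) = Mul(Rational(1, 2), Pow(I, -1), Add(-4, I)) (Function('O')(I) = Mul(Add(I, -4), Pow(Add(I, I), -1)) = Mul(Add(-4, I), Pow(Mul(2, I), -1)) = Mul(Add(-4, I), Mul(Rational(1, 2), Pow(I, -1))) = Mul(Rational(1, 2), Pow(I, -1), Add(-4, I)))
Function('Y')(c) = 9
Mul(Mul(-75, Function('Y')(2)), Function('O')(11)) = Mul(Mul(-75, 9), Mul(Rational(1, 2), Pow(11, -1), Add(-4, 11))) = Mul(-675, Mul(Rational(1, 2), Rational(1, 11), 7)) = Mul(-675, Rational(7, 22)) = Rational(-4725, 22)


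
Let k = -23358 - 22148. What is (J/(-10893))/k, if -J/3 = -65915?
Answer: 65915/165232286 ≈ 0.00039892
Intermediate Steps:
J = 197745 (J = -3*(-65915) = 197745)
k = -45506
(J/(-10893))/k = (197745/(-10893))/(-45506) = (197745*(-1/10893))*(-1/45506) = -65915/3631*(-1/45506) = 65915/165232286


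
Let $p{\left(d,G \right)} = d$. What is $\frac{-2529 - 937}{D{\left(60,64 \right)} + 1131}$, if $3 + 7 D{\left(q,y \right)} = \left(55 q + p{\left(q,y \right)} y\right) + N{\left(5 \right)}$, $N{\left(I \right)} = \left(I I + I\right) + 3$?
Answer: $- \frac{24262}{15087} \approx -1.6081$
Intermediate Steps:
$N{\left(I \right)} = 3 + I + I^{2}$ ($N{\left(I \right)} = \left(I^{2} + I\right) + 3 = \left(I + I^{2}\right) + 3 = 3 + I + I^{2}$)
$D{\left(q,y \right)} = \frac{30}{7} + \frac{55 q}{7} + \frac{q y}{7}$ ($D{\left(q,y \right)} = - \frac{3}{7} + \frac{\left(55 q + q y\right) + \left(3 + 5 + 5^{2}\right)}{7} = - \frac{3}{7} + \frac{\left(55 q + q y\right) + \left(3 + 5 + 25\right)}{7} = - \frac{3}{7} + \frac{\left(55 q + q y\right) + 33}{7} = - \frac{3}{7} + \frac{33 + 55 q + q y}{7} = - \frac{3}{7} + \left(\frac{33}{7} + \frac{55 q}{7} + \frac{q y}{7}\right) = \frac{30}{7} + \frac{55 q}{7} + \frac{q y}{7}$)
$\frac{-2529 - 937}{D{\left(60,64 \right)} + 1131} = \frac{-2529 - 937}{\left(\frac{30}{7} + \frac{55}{7} \cdot 60 + \frac{1}{7} \cdot 60 \cdot 64\right) + 1131} = - \frac{3466}{\left(\frac{30}{7} + \frac{3300}{7} + \frac{3840}{7}\right) + 1131} = - \frac{3466}{\frac{7170}{7} + 1131} = - \frac{3466}{\frac{15087}{7}} = \left(-3466\right) \frac{7}{15087} = - \frac{24262}{15087}$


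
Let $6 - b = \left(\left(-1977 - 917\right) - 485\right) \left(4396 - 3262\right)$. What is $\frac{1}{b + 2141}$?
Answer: $\frac{1}{3833933} \approx 2.6083 \cdot 10^{-7}$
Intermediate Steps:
$b = 3831792$ ($b = 6 - \left(\left(-1977 - 917\right) - 485\right) \left(4396 - 3262\right) = 6 - \left(-2894 - 485\right) 1134 = 6 - \left(-3379\right) 1134 = 6 - -3831786 = 6 + 3831786 = 3831792$)
$\frac{1}{b + 2141} = \frac{1}{3831792 + 2141} = \frac{1}{3833933}$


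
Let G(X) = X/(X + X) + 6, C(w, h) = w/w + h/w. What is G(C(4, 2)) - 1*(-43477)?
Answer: 86967/2 ≈ 43484.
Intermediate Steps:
C(w, h) = 1 + h/w
G(X) = 13/2 (G(X) = X/((2*X)) + 6 = (1/(2*X))*X + 6 = ½ + 6 = 13/2)
G(C(4, 2)) - 1*(-43477) = 13/2 - 1*(-43477) = 13/2 + 43477 = 86967/2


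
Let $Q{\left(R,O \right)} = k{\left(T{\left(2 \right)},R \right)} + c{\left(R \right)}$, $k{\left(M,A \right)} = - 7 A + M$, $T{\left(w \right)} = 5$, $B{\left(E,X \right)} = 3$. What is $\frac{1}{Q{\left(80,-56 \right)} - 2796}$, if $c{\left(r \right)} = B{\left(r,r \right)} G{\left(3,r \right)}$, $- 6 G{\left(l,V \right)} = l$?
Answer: $- \frac{2}{6705} \approx -0.00029828$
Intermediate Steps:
$k{\left(M,A \right)} = M - 7 A$
$G{\left(l,V \right)} = - \frac{l}{6}$
$c{\left(r \right)} = - \frac{3}{2}$ ($c{\left(r \right)} = 3 \left(\left(- \frac{1}{6}\right) 3\right) = 3 \left(- \frac{1}{2}\right) = - \frac{3}{2}$)
$Q{\left(R,O \right)} = \frac{7}{2} - 7 R$ ($Q{\left(R,O \right)} = \left(5 - 7 R\right) - \frac{3}{2} = \frac{7}{2} - 7 R$)
$\frac{1}{Q{\left(80,-56 \right)} - 2796} = \frac{1}{\left(\frac{7}{2} - 560\right) - 2796} = \frac{1}{- \frac{1113}{2} - 2796} = \frac{1}{- \frac{6705}{2}} = - \frac{2}{6705}$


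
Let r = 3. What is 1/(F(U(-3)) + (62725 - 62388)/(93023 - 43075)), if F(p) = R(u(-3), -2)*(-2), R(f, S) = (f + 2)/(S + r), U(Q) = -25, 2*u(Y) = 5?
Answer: -49948/449195 ≈ -0.11119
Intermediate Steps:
u(Y) = 5/2 (u(Y) = (½)*5 = 5/2)
R(f, S) = (2 + f)/(3 + S) (R(f, S) = (f + 2)/(S + 3) = (2 + f)/(3 + S))
F(p) = -9 (F(p) = ((2 + 5/2)/(3 - 2))*(-2) = ((9/2)/1)*(-2) = (1*(9/2))*(-2) = (9/2)*(-2) = -9)
1/(F(U(-3)) + (62725 - 62388)/(93023 - 43075)) = 1/(-9 + (62725 - 62388)/(93023 - 43075)) = 1/(-9 + 337/49948) = 1/(-449195/49948) = -49948/449195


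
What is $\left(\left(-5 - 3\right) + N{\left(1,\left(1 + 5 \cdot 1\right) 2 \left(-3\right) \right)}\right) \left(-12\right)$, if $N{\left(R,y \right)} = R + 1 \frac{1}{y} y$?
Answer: $72$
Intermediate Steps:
$N{\left(R,y \right)} = 1 + R$ ($N{\left(R,y \right)} = R + \frac{y}{y} = R + 1 = 1 + R$)
$\left(\left(-5 - 3\right) + N{\left(1,\left(1 + 5 \cdot 1\right) 2 \left(-3\right) \right)}\right) \left(-12\right) = \left(\left(-5 - 3\right) + \left(1 + 1\right)\right) \left(-12\right) = \left(\left(-5 - 3\right) + 2\right) \left(-12\right) = \left(-8 + 2\right) \left(-12\right) = \left(-6\right) \left(-12\right) = 72$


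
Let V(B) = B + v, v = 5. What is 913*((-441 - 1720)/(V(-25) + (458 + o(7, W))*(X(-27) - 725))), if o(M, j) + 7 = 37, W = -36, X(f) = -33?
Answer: 1972993/369924 ≈ 5.3335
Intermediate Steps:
o(M, j) = 30 (o(M, j) = -7 + 37 = 30)
V(B) = 5 + B (V(B) = B + 5 = 5 + B)
913*((-441 - 1720)/(V(-25) + (458 + o(7, W))*(X(-27) - 725))) = 913*((-441 - 1720)/((5 - 25) + (458 + 30)*(-33 - 725))) = 913*(-2161/(-20 + 488*(-758))) = 913*(-2161/(-20 - 369904)) = 913*(-2161/(-369924)) = 913*(-2161*(-1/369924)) = 913*(2161/369924) = 1972993/369924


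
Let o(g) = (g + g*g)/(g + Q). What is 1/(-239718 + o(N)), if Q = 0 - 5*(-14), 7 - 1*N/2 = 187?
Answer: -29/6964746 ≈ -4.1638e-6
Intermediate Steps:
N = -360 (N = 14 - 2*187 = 14 - 374 = -360)
Q = 70 (Q = 0 + 70 = 70)
o(g) = (g + g²)/(70 + g) (o(g) = (g + g*g)/(g + 70) = (g + g²)/(70 + g))
1/(-239718 + o(N)) = 1/(-239718 - 360*(1 - 360)/(70 - 360)) = 1/(-239718 - 360*(-359)/(-290)) = 1/(-239718 - 360*(-1/290)*(-359)) = 1/(-239718 - 12924/29) = 1/(-6964746/29) = -29/6964746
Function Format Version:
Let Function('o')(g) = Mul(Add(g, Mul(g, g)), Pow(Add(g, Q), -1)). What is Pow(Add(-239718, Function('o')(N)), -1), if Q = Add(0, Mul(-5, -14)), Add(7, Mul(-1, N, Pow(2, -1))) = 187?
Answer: Rational(-29, 6964746) ≈ -4.1638e-6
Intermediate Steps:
N = -360 (N = Add(14, Mul(-2, 187)) = Add(14, -374) = -360)
Q = 70 (Q = Add(0, 70) = 70)
Function('o')(g) = Mul(Pow(Add(70, g), -1), Add(g, Pow(g, 2))) (Function('o')(g) = Mul(Add(g, Mul(g, g)), Pow(Add(g, 70), -1)) = Mul(Add(g, Pow(g, 2)), Pow(Add(70, g), -1)) = Mul(Pow(Add(70, g), -1), Add(g, Pow(g, 2))))
Pow(Add(-239718, Function('o')(N)), -1) = Pow(Add(-239718, Mul(-360, Pow(Add(70, -360), -1), Add(1, -360))), -1) = Pow(Add(-239718, Mul(-360, Pow(-290, -1), -359)), -1) = Pow(Add(-239718, Mul(-360, Rational(-1, 290), -359)), -1) = Pow(Add(-239718, Rational(-12924, 29)), -1) = Pow(Rational(-6964746, 29), -1) = Rational(-29, 6964746)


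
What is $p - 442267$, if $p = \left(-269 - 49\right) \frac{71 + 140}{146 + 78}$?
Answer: $- \frac{49567453}{112} \approx -4.4257 \cdot 10^{5}$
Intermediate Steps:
$p = - \frac{33549}{112}$ ($p = - 318 \cdot \frac{211}{224} = - 318 \cdot 211 \cdot \frac{1}{224} = \left(-318\right) \frac{211}{224} = - \frac{33549}{112} \approx -299.54$)
$p - 442267 = - \frac{33549}{112} - 442267 = - \frac{49567453}{112}$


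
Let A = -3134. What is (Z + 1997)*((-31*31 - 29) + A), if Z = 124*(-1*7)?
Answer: -4655996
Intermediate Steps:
Z = -868 (Z = 124*(-7) = -868)
(Z + 1997)*((-31*31 - 29) + A) = (-868 + 1997)*((-31*31 - 29) - 3134) = 1129*((-961 - 29) - 3134) = 1129*(-990 - 3134) = 1129*(-4124) = -4655996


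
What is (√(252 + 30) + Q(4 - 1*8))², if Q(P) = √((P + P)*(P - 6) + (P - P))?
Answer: 362 + 8*√1410 ≈ 662.40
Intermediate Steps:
Q(P) = √2*√(P*(-6 + P)) (Q(P) = √((2*P)*(-6 + P) + 0) = √(2*P*(-6 + P) + 0) = √(2*P*(-6 + P)) = √2*√(P*(-6 + P)))
(√(252 + 30) + Q(4 - 1*8))² = (√(252 + 30) + √2*√((4 - 1*8)*(-6 + (4 - 1*8))))² = (√282 + √2*√((4 - 8)*(-6 + (4 - 8))))² = (√282 + √2*√(-4*(-6 - 4)))² = (√282 + √2*√(-4*(-10)))² = (√282 + √2*√40)² = (√282 + √2*(2*√10))² = (√282 + 4*√5)²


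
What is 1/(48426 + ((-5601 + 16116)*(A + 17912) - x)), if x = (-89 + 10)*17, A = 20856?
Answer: 1/407695289 ≈ 2.4528e-9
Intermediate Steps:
x = -1343 (x = -79*17 = -1343)
1/(48426 + ((-5601 + 16116)*(A + 17912) - x)) = 1/(48426 + ((-5601 + 16116)*(20856 + 17912) - 1*(-1343))) = 1/(48426 + (10515*38768 + 1343)) = 1/(48426 + (407645520 + 1343)) = 1/(48426 + 407646863) = 1/407695289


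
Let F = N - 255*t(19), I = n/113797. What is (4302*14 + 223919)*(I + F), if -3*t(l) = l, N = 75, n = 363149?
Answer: 54749466407613/113797 ≈ 4.8112e+8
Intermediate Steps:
t(l) = -l/3
I = 363149/113797 ≈ 3.1912
F = 1690 (F = 75 - (-85)*19 = 75 - 255*(-19/3) = 75 + 1615 = 1690)
(4302*14 + 223919)*(I + F) = (4302*14 + 223919)*(363149/113797 + 1690) = (60228 + 223919)*(192680079/113797) = 284147*(192680079/113797) = 54749466407613/113797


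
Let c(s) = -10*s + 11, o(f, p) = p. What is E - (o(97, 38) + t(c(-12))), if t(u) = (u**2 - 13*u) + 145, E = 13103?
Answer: -2538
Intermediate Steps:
c(s) = 11 - 10*s
t(u) = 145 + u**2 - 13*u
E - (o(97, 38) + t(c(-12))) = 13103 - (38 + (145 + (11 - 10*(-12))**2 - 13*(11 - 10*(-12)))) = 13103 - (38 + (145 + (11 + 120)**2 - 13*(11 + 120))) = 13103 - (38 + (145 + 131**2 - 13*131)) = 13103 - (38 + (145 + 17161 - 1703)) = 13103 - (38 + 15603) = 13103 - 1*15641 = 13103 - 15641 = -2538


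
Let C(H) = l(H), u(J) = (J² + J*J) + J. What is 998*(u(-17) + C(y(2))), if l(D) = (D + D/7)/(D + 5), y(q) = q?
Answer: 27449990/49 ≈ 5.6020e+5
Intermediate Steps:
u(J) = J + 2*J² (u(J) = (J² + J²) + J = 2*J² + J = J + 2*J²)
l(D) = 8*D/(7*(5 + D)) (l(D) = (D + D*(⅐))/(5 + D) = (D + D/7)/(5 + D) = (8*D/7)/(5 + D) = 8*D/(7*(5 + D)))
C(H) = 8*H/(7*(5 + H))
998*(u(-17) + C(y(2))) = 998*(-17*(1 + 2*(-17)) + (8/7)*2/(5 + 2)) = 998*(-17*(1 - 34) + (8/7)*2/7) = 998*(-17*(-33) + (8/7)*2*(⅐)) = 998*(561 + 16/49) = 998*(27505/49) = 27449990/49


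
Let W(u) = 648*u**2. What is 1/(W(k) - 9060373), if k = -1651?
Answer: 1/1757258675 ≈ 5.6907e-10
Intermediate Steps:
1/(W(k) - 9060373) = 1/(648*(-1651)**2 - 9060373) = 1/(648*2725801 - 9060373) = 1/(1766319048 - 9060373) = 1/1757258675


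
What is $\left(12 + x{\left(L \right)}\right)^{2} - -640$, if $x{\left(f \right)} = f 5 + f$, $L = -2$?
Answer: $640$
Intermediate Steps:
$x{\left(f \right)} = 6 f$ ($x{\left(f \right)} = 5 f + f = 6 f$)
$\left(12 + x{\left(L \right)}\right)^{2} - -640 = \left(12 + 6 \left(-2\right)\right)^{2} - -640 = \left(12 - 12\right)^{2} + 640 = 0^{2} + 640 = 0 + 640 = 640$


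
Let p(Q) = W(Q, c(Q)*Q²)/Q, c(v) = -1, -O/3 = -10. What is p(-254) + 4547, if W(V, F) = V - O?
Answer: 577611/127 ≈ 4548.1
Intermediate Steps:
O = 30 (O = -3*(-10) = 30)
W(V, F) = -30 + V (W(V, F) = V - 1*30 = V - 30 = -30 + V)
p(Q) = (-30 + Q)/Q
p(-254) + 4547 = (-30 - 254)/(-254) + 4547 = -1/254*(-284) + 4547 = 142/127 + 4547 = 577611/127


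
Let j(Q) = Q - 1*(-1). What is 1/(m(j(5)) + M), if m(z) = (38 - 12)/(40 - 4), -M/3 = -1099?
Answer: 18/59359 ≈ 0.00030324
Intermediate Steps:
j(Q) = 1 + Q (j(Q) = Q + 1 = 1 + Q)
M = 3297 (M = -3*(-1099) = 3297)
m(z) = 13/18 (m(z) = 26/36 = 26*(1/36) = 13/18)
1/(m(j(5)) + M) = 1/(13/18 + 3297) = 1/(59359/18) = 18/59359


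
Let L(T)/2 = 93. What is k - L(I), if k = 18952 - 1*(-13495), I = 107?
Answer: 32261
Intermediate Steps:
L(T) = 186 (L(T) = 2*93 = 186)
k = 32447 (k = 18952 + 13495 = 32447)
k - L(I) = 32447 - 1*186 = 32447 - 186 = 32261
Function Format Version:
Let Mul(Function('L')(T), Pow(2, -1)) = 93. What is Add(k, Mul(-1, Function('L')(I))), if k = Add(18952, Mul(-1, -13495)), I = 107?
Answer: 32261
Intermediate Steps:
Function('L')(T) = 186 (Function('L')(T) = Mul(2, 93) = 186)
k = 32447 (k = Add(18952, 13495) = 32447)
Add(k, Mul(-1, Function('L')(I))) = Add(32447, Mul(-1, 186)) = Add(32447, -186) = 32261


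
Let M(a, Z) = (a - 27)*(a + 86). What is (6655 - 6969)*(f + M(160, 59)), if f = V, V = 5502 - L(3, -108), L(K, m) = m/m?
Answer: -12000766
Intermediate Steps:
L(K, m) = 1
M(a, Z) = (-27 + a)*(86 + a)
V = 5501 (V = 5502 - 1*1 = 5502 - 1 = 5501)
f = 5501
(6655 - 6969)*(f + M(160, 59)) = (6655 - 6969)*(5501 + (-2322 + 160² + 59*160)) = -314*(5501 + (-2322 + 25600 + 9440)) = -314*(5501 + 32718) = -314*38219 = -12000766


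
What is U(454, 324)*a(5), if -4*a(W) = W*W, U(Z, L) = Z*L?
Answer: -919350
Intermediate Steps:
U(Z, L) = L*Z
a(W) = -W²/4 (a(W) = -W*W/4 = -W²/4)
U(454, 324)*a(5) = (324*454)*(-¼*5²) = 147096*(-¼*25) = 147096*(-25/4) = -919350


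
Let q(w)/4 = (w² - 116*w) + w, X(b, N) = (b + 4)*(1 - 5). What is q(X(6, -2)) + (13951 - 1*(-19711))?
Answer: 58462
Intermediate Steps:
X(b, N) = -16 - 4*b (X(b, N) = (4 + b)*(-4) = -16 - 4*b)
q(w) = -460*w + 4*w² (q(w) = 4*((w² - 116*w) + w) = 4*(w² - 115*w) = -460*w + 4*w²)
q(X(6, -2)) + (13951 - 1*(-19711)) = 4*(-16 - 4*6)*(-115 + (-16 - 4*6)) + (13951 - 1*(-19711)) = 4*(-16 - 24)*(-115 + (-16 - 24)) + (13951 + 19711) = 4*(-40)*(-115 - 40) + 33662 = 4*(-40)*(-155) + 33662 = 24800 + 33662 = 58462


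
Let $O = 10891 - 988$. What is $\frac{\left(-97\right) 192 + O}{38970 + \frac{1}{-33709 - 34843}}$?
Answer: $- \frac{597841992}{2671471439} \approx -0.22379$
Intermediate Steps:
$O = 9903$
$\frac{\left(-97\right) 192 + O}{38970 + \frac{1}{-33709 - 34843}} = \frac{\left(-97\right) 192 + 9903}{38970 + \frac{1}{-33709 - 34843}} = \frac{-18624 + 9903}{38970 + \frac{1}{-68552}} = - \frac{8721}{38970 - \frac{1}{68552}} = - \frac{8721}{\frac{2671471439}{68552}} = \left(-8721\right) \frac{68552}{2671471439} = - \frac{597841992}{2671471439}$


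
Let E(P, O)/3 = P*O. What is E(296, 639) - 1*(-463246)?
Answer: 1030678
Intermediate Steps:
E(P, O) = 3*O*P (E(P, O) = 3*(P*O) = 3*(O*P) = 3*O*P)
E(296, 639) - 1*(-463246) = 3*639*296 - 1*(-463246) = 567432 + 463246 = 1030678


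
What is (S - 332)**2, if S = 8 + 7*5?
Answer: 83521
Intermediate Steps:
S = 43 (S = 8 + 35 = 43)
(S - 332)**2 = (43 - 332)**2 = (-289)**2 = 83521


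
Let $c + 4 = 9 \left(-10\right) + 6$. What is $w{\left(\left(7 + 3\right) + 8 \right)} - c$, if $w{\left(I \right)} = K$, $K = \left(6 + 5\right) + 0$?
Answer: $99$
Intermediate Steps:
$c = -88$ ($c = -4 + \left(9 \left(-10\right) + 6\right) = -4 + \left(-90 + 6\right) = -4 - 84 = -88$)
$K = 11$ ($K = 11 + 0 = 11$)
$w{\left(I \right)} = 11$
$w{\left(\left(7 + 3\right) + 8 \right)} - c = 11 - -88 = 11 + 88 = 99$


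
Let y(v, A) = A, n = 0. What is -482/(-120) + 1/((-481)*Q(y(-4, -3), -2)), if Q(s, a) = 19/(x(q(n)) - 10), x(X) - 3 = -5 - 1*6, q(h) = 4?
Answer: 2203579/548340 ≈ 4.0186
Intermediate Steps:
x(X) = -8 (x(X) = 3 + (-5 - 1*6) = 3 + (-5 - 6) = 3 - 11 = -8)
Q(s, a) = -19/18 (Q(s, a) = 19/(-8 - 10) = 19/(-18) = 19*(-1/18) = -19/18)
-482/(-120) + 1/((-481)*Q(y(-4, -3), -2)) = -482/(-120) + 1/((-481)*(-19/18)) = -482*(-1/120) - 1/481*(-18/19) = 241/60 + 18/9139 = 2203579/548340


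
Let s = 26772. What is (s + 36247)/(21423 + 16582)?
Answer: 5729/3455 ≈ 1.6582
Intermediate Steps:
(s + 36247)/(21423 + 16582) = (26772 + 36247)/(21423 + 16582) = 63019/38005 = 63019*(1/38005) = 5729/3455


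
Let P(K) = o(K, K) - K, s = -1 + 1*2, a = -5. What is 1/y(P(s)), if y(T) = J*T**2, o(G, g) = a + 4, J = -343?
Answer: -1/1372 ≈ -0.00072886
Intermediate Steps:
o(G, g) = -1 (o(G, g) = -5 + 4 = -1)
s = 1 (s = -1 + 2 = 1)
P(K) = -1 - K
y(T) = -343*T**2
1/y(P(s)) = 1/(-343*(-1 - 1*1)**2) = 1/(-343*(-1 - 1)**2) = 1/(-343*(-2)**2) = 1/(-343*4) = 1/(-1372) = -1/1372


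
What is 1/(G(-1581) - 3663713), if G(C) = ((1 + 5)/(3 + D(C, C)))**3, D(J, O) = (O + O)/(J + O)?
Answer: -8/29309677 ≈ -2.7295e-7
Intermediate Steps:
D(J, O) = 2*O/(J + O) (D(J, O) = (2*O)/(J + O) = 2*O/(J + O))
G(C) = 27/8 (G(C) = ((1 + 5)/(3 + 2*C/(C + C)))**3 = (6/(3 + 2*C/((2*C))))**3 = (6/(3 + 2*C*(1/(2*C))))**3 = (6/(3 + 1))**3 = (6/4)**3 = (6*(1/4))**3 = (3/2)**3 = 27/8)
1/(G(-1581) - 3663713) = 1/(27/8 - 3663713) = 1/(-29309677/8) = -8/29309677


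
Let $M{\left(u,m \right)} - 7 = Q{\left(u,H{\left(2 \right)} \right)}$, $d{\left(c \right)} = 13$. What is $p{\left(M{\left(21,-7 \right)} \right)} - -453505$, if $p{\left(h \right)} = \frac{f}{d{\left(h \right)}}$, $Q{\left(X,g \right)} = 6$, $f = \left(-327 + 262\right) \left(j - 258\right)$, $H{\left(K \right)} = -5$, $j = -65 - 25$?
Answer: $455245$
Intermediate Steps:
$j = -90$ ($j = -65 - 25 = -90$)
$f = 22620$ ($f = \left(-327 + 262\right) \left(-90 - 258\right) = \left(-65\right) \left(-348\right) = 22620$)
$M{\left(u,m \right)} = 13$ ($M{\left(u,m \right)} = 7 + 6 = 13$)
$p{\left(h \right)} = 1740$ ($p{\left(h \right)} = \frac{22620}{13} = 22620 \cdot \frac{1}{13} = 1740$)
$p{\left(M{\left(21,-7 \right)} \right)} - -453505 = 1740 - -453505 = 1740 + 453505 = 455245$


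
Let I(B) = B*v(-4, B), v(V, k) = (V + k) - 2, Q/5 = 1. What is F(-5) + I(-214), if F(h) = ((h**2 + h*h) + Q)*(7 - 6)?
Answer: 47135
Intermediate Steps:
Q = 5 (Q = 5*1 = 5)
v(V, k) = -2 + V + k
F(h) = 5 + 2*h**2 (F(h) = ((h**2 + h*h) + 5)*(7 - 6) = ((h**2 + h**2) + 5)*1 = (2*h**2 + 5)*1 = (5 + 2*h**2)*1 = 5 + 2*h**2)
I(B) = B*(-6 + B) (I(B) = B*(-2 - 4 + B) = B*(-6 + B))
F(-5) + I(-214) = (5 + 2*(-5)**2) - 214*(-6 - 214) = (5 + 2*25) - 214*(-220) = (5 + 50) + 47080 = 55 + 47080 = 47135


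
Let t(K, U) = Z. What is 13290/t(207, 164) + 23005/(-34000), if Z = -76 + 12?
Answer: -2833327/13600 ≈ -208.33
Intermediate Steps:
Z = -64
t(K, U) = -64
13290/t(207, 164) + 23005/(-34000) = 13290/(-64) + 23005/(-34000) = 13290*(-1/64) + 23005*(-1/34000) = -6645/32 - 4601/6800 = -2833327/13600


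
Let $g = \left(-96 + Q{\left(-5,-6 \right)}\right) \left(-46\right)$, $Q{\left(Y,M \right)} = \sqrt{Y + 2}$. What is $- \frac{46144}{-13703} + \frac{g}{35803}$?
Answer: $\frac{1712606080}{490608509} - \frac{46 i \sqrt{3}}{35803} \approx 3.4908 - 0.0022254 i$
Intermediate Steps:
$Q{\left(Y,M \right)} = \sqrt{2 + Y}$
$g = 4416 - 46 i \sqrt{3}$ ($g = \left(-96 + \sqrt{2 - 5}\right) \left(-46\right) = \left(-96 + \sqrt{-3}\right) \left(-46\right) = \left(-96 + i \sqrt{3}\right) \left(-46\right) = 4416 - 46 i \sqrt{3} \approx 4416.0 - 79.674 i$)
$- \frac{46144}{-13703} + \frac{g}{35803} = - \frac{46144}{-13703} + \frac{4416 - 46 i \sqrt{3}}{35803} = \left(-46144\right) \left(- \frac{1}{13703}\right) + \left(4416 - 46 i \sqrt{3}\right) \frac{1}{35803} = \frac{46144}{13703} + \left(\frac{4416}{35803} - \frac{46 i \sqrt{3}}{35803}\right) = \frac{1712606080}{490608509} - \frac{46 i \sqrt{3}}{35803}$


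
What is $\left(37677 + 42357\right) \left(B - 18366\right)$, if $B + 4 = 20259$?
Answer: $151184226$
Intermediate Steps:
$B = 20255$ ($B = -4 + 20259 = 20255$)
$\left(37677 + 42357\right) \left(B - 18366\right) = \left(37677 + 42357\right) \left(20255 - 18366\right) = 80034 \cdot 1889 = 151184226$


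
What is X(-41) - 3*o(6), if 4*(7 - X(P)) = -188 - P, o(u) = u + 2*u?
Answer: -41/4 ≈ -10.250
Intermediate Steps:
o(u) = 3*u
X(P) = 54 + P/4 (X(P) = 7 - (-188 - P)/4 = 7 + (47 + P/4) = 54 + P/4)
X(-41) - 3*o(6) = (54 + (¼)*(-41)) - 9*6 = (54 - 41/4) - 3*18 = 175/4 - 54 = -41/4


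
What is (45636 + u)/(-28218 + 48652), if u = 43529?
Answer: 5245/1202 ≈ 4.3636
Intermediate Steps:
(45636 + u)/(-28218 + 48652) = (45636 + 43529)/(-28218 + 48652) = 89165/20434 = 89165*(1/20434) = 5245/1202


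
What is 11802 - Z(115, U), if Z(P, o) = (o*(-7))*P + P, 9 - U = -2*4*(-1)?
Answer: 12492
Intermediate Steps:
U = 1 (U = 9 - (-2*4)*(-1) = 9 - (-8)*(-1) = 9 - 1*8 = 9 - 8 = 1)
Z(P, o) = P - 7*P*o (Z(P, o) = (-7*o)*P + P = -7*P*o + P = P - 7*P*o)
11802 - Z(115, U) = 11802 - 115*(1 - 7*1) = 11802 - 115*(1 - 7) = 11802 - 115*(-6) = 11802 - 1*(-690) = 11802 + 690 = 12492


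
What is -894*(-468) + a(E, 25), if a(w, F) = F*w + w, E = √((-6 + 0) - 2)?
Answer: 418392 + 52*I*√2 ≈ 4.1839e+5 + 73.539*I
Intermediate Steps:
E = 2*I*√2 (E = √(-6 - 2) = √(-8) = 2*I*√2 ≈ 2.8284*I)
a(w, F) = w + F*w
-894*(-468) + a(E, 25) = -894*(-468) + (2*I*√2)*(1 + 25) = 418392 + (2*I*√2)*26 = 418392 + 52*I*√2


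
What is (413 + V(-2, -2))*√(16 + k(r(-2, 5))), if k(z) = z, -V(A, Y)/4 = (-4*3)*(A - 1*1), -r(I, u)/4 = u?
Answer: 538*I ≈ 538.0*I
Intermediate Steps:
r(I, u) = -4*u
V(A, Y) = -48 + 48*A (V(A, Y) = -4*(-4*3)*(A - 1*1) = -(-48)*(A - 1) = -(-48)*(-1 + A) = -4*(12 - 12*A) = -48 + 48*A)
(413 + V(-2, -2))*√(16 + k(r(-2, 5))) = (413 + (-48 + 48*(-2)))*√(16 - 4*5) = (413 + (-48 - 96))*√(16 - 20) = (413 - 144)*√(-4) = 269*(2*I) = 538*I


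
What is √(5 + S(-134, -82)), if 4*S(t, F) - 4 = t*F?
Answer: √2753 ≈ 52.469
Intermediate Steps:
S(t, F) = 1 + F*t/4 (S(t, F) = 1 + (t*F)/4 = 1 + (F*t)/4 = 1 + F*t/4)
√(5 + S(-134, -82)) = √(5 + (1 + (¼)*(-82)*(-134))) = √(5 + (1 + 2747)) = √(5 + 2748) = √2753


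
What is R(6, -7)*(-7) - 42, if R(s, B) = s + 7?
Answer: -133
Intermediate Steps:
R(s, B) = 7 + s
R(6, -7)*(-7) - 42 = (7 + 6)*(-7) - 42 = 13*(-7) - 42 = -91 - 42 = -133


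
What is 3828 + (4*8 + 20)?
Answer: 3880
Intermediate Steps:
3828 + (4*8 + 20) = 3828 + (32 + 20) = 3828 + 52 = 3880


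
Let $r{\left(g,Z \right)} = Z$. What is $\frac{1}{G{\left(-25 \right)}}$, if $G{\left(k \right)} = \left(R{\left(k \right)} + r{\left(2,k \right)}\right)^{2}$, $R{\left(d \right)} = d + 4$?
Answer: $\frac{1}{2116} \approx 0.00047259$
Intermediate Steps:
$R{\left(d \right)} = 4 + d$
$G{\left(k \right)} = \left(4 + 2 k\right)^{2}$ ($G{\left(k \right)} = \left(\left(4 + k\right) + k\right)^{2} = \left(4 + 2 k\right)^{2}$)
$\frac{1}{G{\left(-25 \right)}} = \frac{1}{4 \left(2 - 25\right)^{2}} = \frac{1}{4 \left(-23\right)^{2}} = \frac{1}{4 \cdot 529} = \frac{1}{2116}$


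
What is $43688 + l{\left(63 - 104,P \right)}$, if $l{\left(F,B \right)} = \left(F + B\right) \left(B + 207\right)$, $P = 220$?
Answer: $120121$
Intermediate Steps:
$l{\left(F,B \right)} = \left(207 + B\right) \left(B + F\right)$ ($l{\left(F,B \right)} = \left(B + F\right) \left(207 + B\right) = \left(207 + B\right) \left(B + F\right)$)
$43688 + l{\left(63 - 104,P \right)} = 43688 + \left(220^{2} + 207 \cdot 220 + 207 \left(63 - 104\right) + 220 \left(63 - 104\right)\right) = 43688 + \left(48400 + 45540 + 207 \left(-41\right) + 220 \left(-41\right)\right) = 43688 + \left(48400 + 45540 - 8487 - 9020\right) = 43688 + 76433 = 120121$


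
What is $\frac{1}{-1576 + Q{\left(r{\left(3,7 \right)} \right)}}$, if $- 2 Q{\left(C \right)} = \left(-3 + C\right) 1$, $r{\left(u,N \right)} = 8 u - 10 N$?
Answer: $- \frac{2}{3103} \approx -0.00064454$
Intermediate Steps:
$r{\left(u,N \right)} = - 10 N + 8 u$
$Q{\left(C \right)} = \frac{3}{2} - \frac{C}{2}$ ($Q{\left(C \right)} = - \frac{\left(-3 + C\right) 1}{2} = - \frac{-3 + C}{2} = \frac{3}{2} - \frac{C}{2}$)
$\frac{1}{-1576 + Q{\left(r{\left(3,7 \right)} \right)}} = \frac{1}{-1576 - \left(- \frac{3}{2} + \frac{\left(-10\right) 7 + 8 \cdot 3}{2}\right)} = \frac{1}{-1576 - \left(- \frac{3}{2} + \frac{-70 + 24}{2}\right)} = \frac{1}{-1576 + \left(\frac{3}{2} - -23\right)} = \frac{1}{-1576 + \left(\frac{3}{2} + 23\right)} = \frac{1}{-1576 + \frac{49}{2}} = \frac{1}{- \frac{3103}{2}} = - \frac{2}{3103}$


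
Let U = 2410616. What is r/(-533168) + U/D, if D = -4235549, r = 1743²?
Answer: -14153068715389/2258259189232 ≈ -6.2673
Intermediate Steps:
r = 3038049
r/(-533168) + U/D = 3038049/(-533168) + 2410616/(-4235549) = 3038049*(-1/533168) + 2410616*(-1/4235549) = -3038049/533168 - 2410616/4235549 = -14153068715389/2258259189232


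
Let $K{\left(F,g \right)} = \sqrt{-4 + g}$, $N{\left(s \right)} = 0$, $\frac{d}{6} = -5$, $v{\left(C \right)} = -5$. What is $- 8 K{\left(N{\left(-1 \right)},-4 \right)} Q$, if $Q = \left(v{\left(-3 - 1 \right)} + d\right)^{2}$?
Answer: $- 19600 i \sqrt{2} \approx - 27719.0 i$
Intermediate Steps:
$d = -30$ ($d = 6 \left(-5\right) = -30$)
$Q = 1225$ ($Q = \left(-5 - 30\right)^{2} = \left(-35\right)^{2} = 1225$)
$- 8 K{\left(N{\left(-1 \right)},-4 \right)} Q = - 8 \sqrt{-4 - 4} \cdot 1225 = - 8 \sqrt{-8} \cdot 1225 = - 8 \cdot 2 i \sqrt{2} \cdot 1225 = - 16 i \sqrt{2} \cdot 1225 = - 19600 i \sqrt{2}$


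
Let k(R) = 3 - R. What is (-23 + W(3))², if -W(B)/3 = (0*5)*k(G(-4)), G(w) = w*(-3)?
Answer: 529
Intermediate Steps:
G(w) = -3*w
W(B) = 0 (W(B) = -3*0*5*(3 - (-3)*(-4)) = -0*(3 - 1*12) = -0*(3 - 12) = -0*(-9) = -3*0 = 0)
(-23 + W(3))² = (-23 + 0)² = (-23)² = 529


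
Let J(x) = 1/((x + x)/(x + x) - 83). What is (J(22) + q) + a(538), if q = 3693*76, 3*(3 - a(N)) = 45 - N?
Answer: 69085489/246 ≈ 2.8084e+5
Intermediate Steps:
a(N) = -12 + N/3 (a(N) = 3 - (45 - N)/3 = 3 + (-15 + N/3) = -12 + N/3)
q = 280668
J(x) = -1/82 (J(x) = 1/((2*x)/((2*x)) - 83) = 1/((2*x)*(1/(2*x)) - 83) = 1/(1 - 83) = 1/(-82) = -1/82)
(J(22) + q) + a(538) = (-1/82 + 280668) + (-12 + (⅓)*538) = 23014775/82 + (-12 + 538/3) = 23014775/82 + 502/3 = 69085489/246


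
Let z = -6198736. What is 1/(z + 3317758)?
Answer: -1/2880978 ≈ -3.4710e-7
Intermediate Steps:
1/(z + 3317758) = 1/(-6198736 + 3317758) = 1/(-2880978) = -1/2880978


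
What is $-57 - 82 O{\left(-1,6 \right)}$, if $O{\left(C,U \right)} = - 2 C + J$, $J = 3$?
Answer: $-467$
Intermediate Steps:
$O{\left(C,U \right)} = 3 - 2 C$ ($O{\left(C,U \right)} = - 2 C + 3 = 3 - 2 C$)
$-57 - 82 O{\left(-1,6 \right)} = -57 - 82 \left(3 - -2\right) = -57 - 82 \left(3 + 2\right) = -57 - 410 = -467$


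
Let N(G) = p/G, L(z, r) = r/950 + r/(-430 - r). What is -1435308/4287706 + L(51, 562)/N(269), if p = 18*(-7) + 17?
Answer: -21832727574357/55055002581200 ≈ -0.39656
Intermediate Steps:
p = -109 (p = -126 + 17 = -109)
L(z, r) = r/950 + r/(-430 - r) (L(z, r) = r*(1/950) + r/(-430 - r) = r/950 + r/(-430 - r))
N(G) = -109/G
-1435308/4287706 + L(51, 562)/N(269) = -1435308/4287706 + ((1/950)*562*(-520 + 562)/(430 + 562))/((-109/269)) = -1435308*1/4287706 + ((1/950)*562*42/992)/((-109*1/269)) = -717654/2143853 + ((1/950)*562*(1/992)*42)/(-109/269) = -717654/2143853 + (5901/235600)*(-269/109) = -717654/2143853 - 1587369/25680400 = -21832727574357/55055002581200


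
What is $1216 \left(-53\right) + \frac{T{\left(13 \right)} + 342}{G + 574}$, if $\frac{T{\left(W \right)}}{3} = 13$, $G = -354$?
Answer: $- \frac{14178179}{220} \approx -64446.0$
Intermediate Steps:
$T{\left(W \right)} = 39$ ($T{\left(W \right)} = 3 \cdot 13 = 39$)
$1216 \left(-53\right) + \frac{T{\left(13 \right)} + 342}{G + 574} = 1216 \left(-53\right) + \frac{39 + 342}{-354 + 574} = -64448 + \frac{381}{220} = - \frac{14178179}{220}$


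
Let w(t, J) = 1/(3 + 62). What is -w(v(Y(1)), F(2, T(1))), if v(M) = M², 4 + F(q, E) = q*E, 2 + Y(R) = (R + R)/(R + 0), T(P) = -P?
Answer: -1/65 ≈ -0.015385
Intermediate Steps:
Y(R) = 0 (Y(R) = -2 + (R + R)/(R + 0) = -2 + (2*R)/R = -2 + 2 = 0)
F(q, E) = -4 + E*q (F(q, E) = -4 + q*E = -4 + E*q)
w(t, J) = 1/65
-w(v(Y(1)), F(2, T(1))) = -1*1/65 = -1/65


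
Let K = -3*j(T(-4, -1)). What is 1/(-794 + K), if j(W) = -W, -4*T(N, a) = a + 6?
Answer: -4/3191 ≈ -0.0012535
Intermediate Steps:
T(N, a) = -3/2 - a/4 (T(N, a) = -(a + 6)/4 = -(6 + a)/4 = -3/2 - a/4)
K = -15/4 (K = -(-3)*(-3/2 - 1/4*(-1)) = -(-3)*(-3/2 + 1/4) = -(-3)*(-5)/4 = -3*5/4 = -15/4 ≈ -3.7500)
1/(-794 + K) = 1/(-794 - 15/4) = 1/(-3191/4) = -4/3191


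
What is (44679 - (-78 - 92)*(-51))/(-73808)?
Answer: -36009/73808 ≈ -0.48787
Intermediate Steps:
(44679 - (-78 - 92)*(-51))/(-73808) = (44679 - (-170)*(-51))*(-1/73808) = (44679 - 1*8670)*(-1/73808) = (44679 - 8670)*(-1/73808) = 36009*(-1/73808) = -36009/73808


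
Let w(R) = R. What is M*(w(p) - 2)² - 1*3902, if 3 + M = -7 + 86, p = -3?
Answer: -2002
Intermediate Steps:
M = 76 (M = -3 + (-7 + 86) = -3 + 79 = 76)
M*(w(p) - 2)² - 1*3902 = 76*(-3 - 2)² - 1*3902 = 76*(-5)² - 3902 = 76*25 - 3902 = 1900 - 3902 = -2002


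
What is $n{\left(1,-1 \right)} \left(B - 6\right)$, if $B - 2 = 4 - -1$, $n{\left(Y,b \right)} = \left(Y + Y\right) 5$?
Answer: $10$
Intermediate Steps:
$n{\left(Y,b \right)} = 10 Y$ ($n{\left(Y,b \right)} = 2 Y 5 = 10 Y$)
$B = 7$ ($B = 2 + \left(4 - -1\right) = 2 + \left(4 + 1\right) = 2 + 5 = 7$)
$n{\left(1,-1 \right)} \left(B - 6\right) = 10 \cdot 1 \left(7 - 6\right) = 10 \cdot 1 = 10$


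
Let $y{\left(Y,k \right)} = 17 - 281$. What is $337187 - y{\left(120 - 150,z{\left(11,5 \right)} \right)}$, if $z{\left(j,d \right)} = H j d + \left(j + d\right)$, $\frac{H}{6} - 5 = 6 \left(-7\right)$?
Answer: $337451$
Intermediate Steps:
$H = -222$ ($H = 30 + 6 \cdot 6 \left(-7\right) = 30 + 6 \left(-42\right) = 30 - 252 = -222$)
$z{\left(j,d \right)} = d + j - 222 d j$ ($z{\left(j,d \right)} = - 222 j d + \left(j + d\right) = - 222 d j + \left(d + j\right) = d + j - 222 d j$)
$y{\left(Y,k \right)} = -264$
$337187 - y{\left(120 - 150,z{\left(11,5 \right)} \right)} = 337187 - -264 = 337187 + 264 = 337451$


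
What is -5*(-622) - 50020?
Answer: -46910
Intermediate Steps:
-5*(-622) - 50020 = 3110 - 50020 = -46910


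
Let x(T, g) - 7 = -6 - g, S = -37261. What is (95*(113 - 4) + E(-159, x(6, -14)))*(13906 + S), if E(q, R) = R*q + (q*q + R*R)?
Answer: -781831980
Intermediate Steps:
x(T, g) = 1 - g (x(T, g) = 7 + (-6 - g) = 1 - g)
E(q, R) = R² + q² + R*q (E(q, R) = R*q + (q² + R²) = R*q + (R² + q²) = R² + q² + R*q)
(95*(113 - 4) + E(-159, x(6, -14)))*(13906 + S) = (95*(113 - 4) + ((1 - 1*(-14))² + (-159)² + (1 - 1*(-14))*(-159)))*(13906 - 37261) = (95*109 + ((1 + 14)² + 25281 + (1 + 14)*(-159)))*(-23355) = (10355 + (15² + 25281 + 15*(-159)))*(-23355) = (10355 + (225 + 25281 - 2385))*(-23355) = (10355 + 23121)*(-23355) = 33476*(-23355) = -781831980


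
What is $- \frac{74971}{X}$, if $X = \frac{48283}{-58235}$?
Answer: $\frac{4365936185}{48283} \approx 90424.0$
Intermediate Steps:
$X = - \frac{48283}{58235}$ ($X = 48283 \left(- \frac{1}{58235}\right) = - \frac{48283}{58235} \approx -0.82911$)
$- \frac{74971}{X} = - \frac{74971}{- \frac{48283}{58235}} = \left(-74971\right) \left(- \frac{58235}{48283}\right) = \frac{4365936185}{48283}$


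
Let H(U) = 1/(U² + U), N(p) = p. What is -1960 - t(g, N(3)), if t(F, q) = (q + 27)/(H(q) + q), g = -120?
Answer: -72880/37 ≈ -1969.7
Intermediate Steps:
H(U) = 1/(U + U²)
t(F, q) = (27 + q)/(q + 1/(q*(1 + q))) (t(F, q) = (q + 27)/(1/(q*(1 + q)) + q) = (27 + q)/(q + 1/(q*(1 + q))))
-1960 - t(g, N(3)) = -1960 - 3*(1 + 3)*(27 + 3)/(1 + 3²*(1 + 3)) = -1960 - 3*4*30/(1 + 9*4) = -1960 - 3*4*30/(1 + 36) = -1960 - 3*4*30/37 = -1960 - 1*360/37 = -1960 - 360/37 = -72880/37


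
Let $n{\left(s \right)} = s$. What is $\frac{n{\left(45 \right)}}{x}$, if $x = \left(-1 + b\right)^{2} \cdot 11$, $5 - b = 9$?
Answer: $\frac{9}{55} \approx 0.16364$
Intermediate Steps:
$b = -4$ ($b = 5 - 9 = -4$)
$x = 275$ ($x = \left(-1 - 4\right)^{2} \cdot 11 = \left(-5\right)^{2} \cdot 11 = 25 \cdot 11 = 275$)
$\frac{n{\left(45 \right)}}{x} = \frac{45}{275} = 45 \cdot \frac{1}{275} = \frac{9}{55}$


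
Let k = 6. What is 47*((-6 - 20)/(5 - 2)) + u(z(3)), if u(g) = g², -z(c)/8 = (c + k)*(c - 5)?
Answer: 60986/3 ≈ 20329.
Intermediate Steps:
z(c) = -8*(-5 + c)*(6 + c) (z(c) = -8*(c + 6)*(c - 5) = -8*(6 + c)*(-5 + c) = -8*(-5 + c)*(6 + c))
47*((-6 - 20)/(5 - 2)) + u(z(3)) = 47*((-6 - 20)/(5 - 2)) + (240 - 8*3 - 8*3²)² = 47*(-26/3) + (240 - 24 - 8*9)² = 47*(-26*⅓) + (240 - 24 - 72)² = 47*(-26/3) + 144² = -1222/3 + 20736 = 60986/3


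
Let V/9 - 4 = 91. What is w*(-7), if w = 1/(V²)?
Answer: -7/731025 ≈ -9.5756e-6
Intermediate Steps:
V = 855 (V = 36 + 9*91 = 36 + 819 = 855)
w = 1/731025 (w = 1/(855²) = 1/731025 ≈ 1.3679e-6)
w*(-7) = (1/731025)*(-7) = -7/731025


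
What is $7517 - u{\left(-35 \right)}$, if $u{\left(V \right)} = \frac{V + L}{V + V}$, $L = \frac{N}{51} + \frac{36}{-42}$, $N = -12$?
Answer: $\frac{12522463}{1666} \approx 7516.5$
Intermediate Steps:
$L = - \frac{130}{119}$ ($L = - \frac{12}{51} + \frac{36}{-42} = \left(-12\right) \frac{1}{51} + 36 \left(- \frac{1}{42}\right) = - \frac{4}{17} - \frac{6}{7} = - \frac{130}{119} \approx -1.0924$)
$u{\left(V \right)} = \frac{- \frac{130}{119} + V}{2 V}$ ($u{\left(V \right)} = \frac{V - \frac{130}{119}}{V + V} = \frac{- \frac{130}{119} + V}{2 V}$)
$7517 - u{\left(-35 \right)} = 7517 - \frac{-130 + 119 \left(-35\right)}{238 \left(-35\right)} = 7517 - \frac{1}{238} \left(- \frac{1}{35}\right) \left(-130 - 4165\right) = 7517 - \frac{1}{238} \left(- \frac{1}{35}\right) \left(-4295\right) = 7517 - \frac{859}{1666} = \frac{12522463}{1666}$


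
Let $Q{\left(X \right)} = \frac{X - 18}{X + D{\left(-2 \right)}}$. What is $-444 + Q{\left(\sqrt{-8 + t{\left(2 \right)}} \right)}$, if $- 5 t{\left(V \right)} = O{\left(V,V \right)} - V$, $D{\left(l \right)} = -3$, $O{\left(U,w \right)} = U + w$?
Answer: $- \frac{12772}{29} + \frac{5 i \sqrt{210}}{29} \approx -440.41 + 2.4985 i$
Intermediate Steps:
$t{\left(V \right)} = - \frac{V}{5}$ ($t{\left(V \right)} = - \frac{\left(V + V\right) - V}{5} = - \frac{2 V - V}{5} = - \frac{V}{5}$)
$Q{\left(X \right)} = \frac{-18 + X}{-3 + X}$ ($Q{\left(X \right)} = \frac{X - 18}{X - 3} = \frac{-18 + X}{-3 + X}$)
$-444 + Q{\left(\sqrt{-8 + t{\left(2 \right)}} \right)} = -444 + \frac{-18 + \sqrt{-8 - \frac{2}{5}}}{-3 + \sqrt{-8 - \frac{2}{5}}} = -444 + \frac{-18 + \sqrt{- \frac{42}{5}}}{-3 + \sqrt{- \frac{42}{5}}} = -444 + \frac{-18 + \frac{i \sqrt{210}}{5}}{-3 + \frac{i \sqrt{210}}{5}}$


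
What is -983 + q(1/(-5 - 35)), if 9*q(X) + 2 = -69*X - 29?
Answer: -355051/360 ≈ -986.25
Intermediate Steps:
q(X) = -31/9 - 23*X/3 (q(X) = -2/9 + (-69*X - 29)/9 = -2/9 + (-29 - 69*X)/9 = -2/9 + (-29/9 - 23*X/3) = -31/9 - 23*X/3)
-983 + q(1/(-5 - 35)) = -983 + (-31/9 - 23/(3*(-5 - 35))) = -983 + (-31/9 - 23/3/(-40)) = -983 + (-31/9 - 23/3*(-1/40)) = -983 + (-31/9 + 23/120) = -983 - 1171/360 = -355051/360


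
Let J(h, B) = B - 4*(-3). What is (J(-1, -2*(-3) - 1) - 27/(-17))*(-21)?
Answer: -6636/17 ≈ -390.35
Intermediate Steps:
J(h, B) = 12 + B (J(h, B) = B + 12 = 12 + B)
(J(-1, -2*(-3) - 1) - 27/(-17))*(-21) = ((12 + (-2*(-3) - 1)) - 27/(-17))*(-21) = ((12 + (6 - 1)) - 27*(-1/17))*(-21) = ((12 + 5) + 27/17)*(-21) = (17 + 27/17)*(-21) = (316/17)*(-21) = -6636/17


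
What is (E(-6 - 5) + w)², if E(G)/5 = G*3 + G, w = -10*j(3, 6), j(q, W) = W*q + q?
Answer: 184900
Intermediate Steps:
j(q, W) = q + W*q
w = -210 (w = -30*(1 + 6) = -30*7 = -10*21 = -210)
E(G) = 20*G (E(G) = 5*(G*3 + G) = 5*(3*G + G) = 5*(4*G) = 20*G)
(E(-6 - 5) + w)² = (20*(-6 - 5) - 210)² = (20*(-11) - 210)² = (-220 - 210)² = (-430)² = 184900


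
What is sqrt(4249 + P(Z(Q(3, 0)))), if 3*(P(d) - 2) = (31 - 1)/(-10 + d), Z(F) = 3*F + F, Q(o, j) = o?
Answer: 4*sqrt(266) ≈ 65.238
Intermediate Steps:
Z(F) = 4*F
P(d) = 2 + 10/(-10 + d) (P(d) = 2 + ((31 - 1)/(-10 + d))/3 = 2 + (30/(-10 + d))/3 = 2 + 10/(-10 + d))
sqrt(4249 + P(Z(Q(3, 0)))) = sqrt(4249 + 2*(-5 + 4*3)/(-10 + 4*3)) = sqrt(4249 + 2*(-5 + 12)/(-10 + 12)) = sqrt(4249 + 2*7/2) = sqrt(4249 + 2*(1/2)*7) = sqrt(4249 + 7) = sqrt(4256) = 4*sqrt(266)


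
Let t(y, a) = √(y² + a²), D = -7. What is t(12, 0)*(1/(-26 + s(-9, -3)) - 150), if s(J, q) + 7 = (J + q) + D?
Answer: -23403/13 ≈ -1800.2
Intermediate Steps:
s(J, q) = -14 + J + q (s(J, q) = -7 + ((J + q) - 7) = -7 + (-7 + J + q) = -14 + J + q)
t(y, a) = √(a² + y²)
t(12, 0)*(1/(-26 + s(-9, -3)) - 150) = √(0² + 12²)*(1/(-26 + (-14 - 9 - 3)) - 150) = √(0 + 144)*(1/(-26 - 26) - 150) = √144*(1/(-52) - 150) = 12*(-1/52 - 150) = 12*(-7801/52) = -23403/13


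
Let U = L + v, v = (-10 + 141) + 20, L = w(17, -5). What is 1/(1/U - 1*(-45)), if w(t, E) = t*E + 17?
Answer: 83/3736 ≈ 0.022216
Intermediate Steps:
w(t, E) = 17 + E*t (w(t, E) = E*t + 17 = 17 + E*t)
L = -68 (L = 17 - 5*17 = 17 - 85 = -68)
v = 151 (v = 131 + 20 = 151)
U = 83 (U = -68 + 151 = 83)
1/(1/U - 1*(-45)) = 1/(1/83 - 1*(-45)) = 1/(1/83 + 45) = 1/(3736/83) = 83/3736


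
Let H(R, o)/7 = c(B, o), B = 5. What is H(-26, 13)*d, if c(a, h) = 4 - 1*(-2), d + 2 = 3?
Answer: 42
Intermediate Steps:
d = 1 (d = -2 + 3 = 1)
c(a, h) = 6 (c(a, h) = 4 + 2 = 6)
H(R, o) = 42 (H(R, o) = 7*6 = 42)
H(-26, 13)*d = 42*1 = 42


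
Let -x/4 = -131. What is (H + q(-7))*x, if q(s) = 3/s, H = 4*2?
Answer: 27772/7 ≈ 3967.4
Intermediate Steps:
x = 524 (x = -4*(-131) = 524)
H = 8
(H + q(-7))*x = (8 + 3/(-7))*524 = (8 + 3*(-1/7))*524 = (8 - 3/7)*524 = (53/7)*524 = 27772/7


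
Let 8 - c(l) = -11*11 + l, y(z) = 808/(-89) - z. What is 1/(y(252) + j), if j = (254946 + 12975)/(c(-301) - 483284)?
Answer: -42974006/11243440513 ≈ -0.0038221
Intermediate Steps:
y(z) = -808/89 - z (y(z) = 808*(-1/89) - z = -808/89 - z)
c(l) = 129 - l (c(l) = 8 - (-11*11 + l) = 8 - (-121 + l) = 8 + (121 - l) = 129 - l)
j = -267921/482854 (j = (254946 + 12975)/((129 - 1*(-301)) - 483284) = 267921/((129 + 301) - 483284) = 267921/(430 - 483284) = 267921/(-482854) = 267921*(-1/482854) = -267921/482854 ≈ -0.55487)
1/(y(252) + j) = 1/((-808/89 - 1*252) - 267921/482854) = 1/((-808/89 - 252) - 267921/482854) = 1/(-23236/89 - 267921/482854) = 1/(-11243440513/42974006) = -42974006/11243440513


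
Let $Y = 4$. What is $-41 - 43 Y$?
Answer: $-213$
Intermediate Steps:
$-41 - 43 Y = -41 - 172 = -213$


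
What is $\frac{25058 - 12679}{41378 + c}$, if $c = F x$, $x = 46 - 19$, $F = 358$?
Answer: $\frac{12379}{51044} \approx 0.24252$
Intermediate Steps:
$x = 27$ ($x = 46 - 19 = 27$)
$c = 9666$ ($c = 358 \cdot 27 = 9666$)
$\frac{25058 - 12679}{41378 + c} = \frac{25058 - 12679}{41378 + 9666} = \frac{12379}{51044}$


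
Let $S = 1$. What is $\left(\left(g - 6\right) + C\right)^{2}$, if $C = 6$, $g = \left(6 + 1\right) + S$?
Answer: $64$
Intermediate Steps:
$g = 8$ ($g = \left(6 + 1\right) + 1 = 7 + 1 = 8$)
$\left(\left(g - 6\right) + C\right)^{2} = \left(\left(8 - 6\right) + 6\right)^{2} = \left(2 + 6\right)^{2} = 8^{2} = 64$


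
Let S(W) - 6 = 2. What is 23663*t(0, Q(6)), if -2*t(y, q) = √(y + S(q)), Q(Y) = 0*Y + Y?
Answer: -23663*√2 ≈ -33465.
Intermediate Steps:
S(W) = 8 (S(W) = 6 + 2 = 8)
Q(Y) = Y (Q(Y) = 0 + Y = Y)
t(y, q) = -√(8 + y)/2 (t(y, q) = -√(y + 8)/2 = -√(8 + y)/2)
23663*t(0, Q(6)) = 23663*(-√(8 + 0)/2) = 23663*(-√2) = -23663*√2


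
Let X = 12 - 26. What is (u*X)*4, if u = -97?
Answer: 5432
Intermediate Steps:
X = -14
(u*X)*4 = -97*(-14)*4 = 1358*4 = 5432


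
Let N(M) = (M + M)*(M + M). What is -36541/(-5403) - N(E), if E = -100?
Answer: -216083459/5403 ≈ -39993.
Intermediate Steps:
N(M) = 4*M² (N(M) = (2*M)*(2*M) = 4*M²)
-36541/(-5403) - N(E) = -36541/(-5403) - 4*(-100)² = -36541*(-1/5403) - 4*10000 = 36541/5403 - 1*40000 = 36541/5403 - 40000 = -216083459/5403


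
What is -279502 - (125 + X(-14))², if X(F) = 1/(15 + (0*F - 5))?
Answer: -29515201/100 ≈ -2.9515e+5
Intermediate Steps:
X(F) = ⅒ (X(F) = 1/(15 + (0 - 5)) = 1/(15 - 5) = 1/10 = ⅒)
-279502 - (125 + X(-14))² = -279502 - (125 + ⅒)² = -279502 - (1251/10)² = -279502 - 1*1565001/100 = -279502 - 1565001/100 = -29515201/100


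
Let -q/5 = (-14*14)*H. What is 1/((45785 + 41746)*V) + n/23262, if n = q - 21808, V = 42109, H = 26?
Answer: 2255735845825/14290012841883 ≈ 0.15785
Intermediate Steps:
q = 25480 (q = -5*(-14*14)*26 = -(-980)*26 = -5*(-5096) = 25480)
n = 3672 (n = 25480 - 21808 = 3672)
1/((45785 + 41746)*V) + n/23262 = 1/((45785 + 41746)*42109) + 3672/23262 = (1/42109)/87531 + 3672*(1/23262) = (1/87531)*(1/42109) + 612/3877 = 1/3685842879 + 612/3877 = 2255735845825/14290012841883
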